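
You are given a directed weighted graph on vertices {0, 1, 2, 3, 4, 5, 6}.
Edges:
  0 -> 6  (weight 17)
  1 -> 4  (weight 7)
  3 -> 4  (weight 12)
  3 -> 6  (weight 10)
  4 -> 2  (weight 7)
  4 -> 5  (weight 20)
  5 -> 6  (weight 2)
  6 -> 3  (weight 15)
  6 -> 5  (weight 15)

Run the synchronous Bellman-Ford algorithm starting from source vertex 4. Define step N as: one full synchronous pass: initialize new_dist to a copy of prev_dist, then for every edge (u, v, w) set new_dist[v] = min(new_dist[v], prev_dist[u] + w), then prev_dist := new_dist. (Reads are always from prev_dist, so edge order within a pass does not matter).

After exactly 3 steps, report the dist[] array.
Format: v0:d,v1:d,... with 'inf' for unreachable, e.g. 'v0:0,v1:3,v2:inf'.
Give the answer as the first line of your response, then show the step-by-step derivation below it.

v0:inf,v1:inf,v2:7,v3:37,v4:0,v5:20,v6:22

step 1: dist = v0:inf,v1:inf,v2:7,v3:inf,v4:0,v5:20,v6:inf
step 2: dist = v0:inf,v1:inf,v2:7,v3:inf,v4:0,v5:20,v6:22
step 3: dist = v0:inf,v1:inf,v2:7,v3:37,v4:0,v5:20,v6:22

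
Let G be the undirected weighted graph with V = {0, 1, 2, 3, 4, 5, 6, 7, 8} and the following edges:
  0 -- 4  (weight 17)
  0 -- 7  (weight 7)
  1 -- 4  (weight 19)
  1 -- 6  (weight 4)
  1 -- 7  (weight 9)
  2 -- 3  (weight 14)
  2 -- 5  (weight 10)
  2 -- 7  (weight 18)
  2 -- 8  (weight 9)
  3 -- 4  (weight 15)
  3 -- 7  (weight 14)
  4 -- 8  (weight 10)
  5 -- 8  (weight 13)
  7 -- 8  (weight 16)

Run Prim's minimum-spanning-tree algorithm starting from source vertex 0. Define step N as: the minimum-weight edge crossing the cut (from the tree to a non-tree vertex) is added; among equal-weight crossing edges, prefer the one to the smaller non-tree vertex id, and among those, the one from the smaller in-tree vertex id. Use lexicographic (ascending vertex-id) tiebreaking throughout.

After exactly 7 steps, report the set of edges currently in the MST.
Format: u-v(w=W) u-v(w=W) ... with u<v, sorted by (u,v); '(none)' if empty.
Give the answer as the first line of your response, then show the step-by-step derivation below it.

0-7(w=7) 1-6(w=4) 1-7(w=9) 2-3(w=14) 2-8(w=9) 3-7(w=14) 4-8(w=10)

step 1: add edge 0-7 (w=7); MST = {0-7(w=7)}
step 2: add edge 1-7 (w=9); MST = {0-7(w=7) 1-7(w=9)}
step 3: add edge 1-6 (w=4); MST = {0-7(w=7) 1-6(w=4) 1-7(w=9)}
step 4: add edge 3-7 (w=14); MST = {0-7(w=7) 1-6(w=4) 1-7(w=9) 3-7(w=14)}
step 5: add edge 2-3 (w=14); MST = {0-7(w=7) 1-6(w=4) 1-7(w=9) 2-3(w=14) 3-7(w=14)}
step 6: add edge 2-8 (w=9); MST = {0-7(w=7) 1-6(w=4) 1-7(w=9) 2-3(w=14) 2-8(w=9) 3-7(w=14)}
step 7: add edge 4-8 (w=10); MST = {0-7(w=7) 1-6(w=4) 1-7(w=9) 2-3(w=14) 2-8(w=9) 3-7(w=14) 4-8(w=10)}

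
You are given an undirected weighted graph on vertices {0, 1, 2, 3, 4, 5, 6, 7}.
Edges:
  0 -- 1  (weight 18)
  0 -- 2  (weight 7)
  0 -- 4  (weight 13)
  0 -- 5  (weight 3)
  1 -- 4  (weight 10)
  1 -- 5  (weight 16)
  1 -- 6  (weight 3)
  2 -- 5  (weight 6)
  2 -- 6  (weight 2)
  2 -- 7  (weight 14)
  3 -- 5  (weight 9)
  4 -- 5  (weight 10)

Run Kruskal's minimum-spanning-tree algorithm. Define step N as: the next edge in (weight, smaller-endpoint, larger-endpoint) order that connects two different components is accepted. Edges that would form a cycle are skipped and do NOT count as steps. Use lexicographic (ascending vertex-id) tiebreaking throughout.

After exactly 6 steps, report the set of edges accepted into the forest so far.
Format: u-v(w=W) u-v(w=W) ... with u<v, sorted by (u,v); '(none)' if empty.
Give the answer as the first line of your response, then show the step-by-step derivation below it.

0-5(w=3) 1-4(w=10) 1-6(w=3) 2-5(w=6) 2-6(w=2) 3-5(w=9)

step 1: add edge 2-6 (w=2); MST = {2-6(w=2)}
step 2: add edge 0-5 (w=3); MST = {0-5(w=3) 2-6(w=2)}
step 3: add edge 1-6 (w=3); MST = {0-5(w=3) 1-6(w=3) 2-6(w=2)}
step 4: add edge 2-5 (w=6); MST = {0-5(w=3) 1-6(w=3) 2-5(w=6) 2-6(w=2)}
step 5: add edge 3-5 (w=9); MST = {0-5(w=3) 1-6(w=3) 2-5(w=6) 2-6(w=2) 3-5(w=9)}
step 6: add edge 1-4 (w=10); MST = {0-5(w=3) 1-4(w=10) 1-6(w=3) 2-5(w=6) 2-6(w=2) 3-5(w=9)}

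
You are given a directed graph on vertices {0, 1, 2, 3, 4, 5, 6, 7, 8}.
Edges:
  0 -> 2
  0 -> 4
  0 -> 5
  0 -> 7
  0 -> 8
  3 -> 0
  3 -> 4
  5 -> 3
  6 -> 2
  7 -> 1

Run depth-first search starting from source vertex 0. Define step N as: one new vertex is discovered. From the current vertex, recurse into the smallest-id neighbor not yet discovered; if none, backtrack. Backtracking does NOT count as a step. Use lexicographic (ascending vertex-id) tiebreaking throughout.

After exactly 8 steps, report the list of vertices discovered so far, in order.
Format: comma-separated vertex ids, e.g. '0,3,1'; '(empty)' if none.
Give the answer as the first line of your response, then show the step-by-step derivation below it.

0,2,4,5,3,7,1,8

step 1: discover 0; path=0; order=0
step 2: discover 2; path=0>2; order=0,2
step 3: discover 4; path=0>4; order=0,2,4
step 4: discover 5; path=0>5; order=0,2,4,5
step 5: discover 3; path=0>5>3; order=0,2,4,5,3
step 6: discover 7; path=0>7; order=0,2,4,5,3,7
step 7: discover 1; path=0>7>1; order=0,2,4,5,3,7,1
step 8: discover 8; path=0>8; order=0,2,4,5,3,7,1,8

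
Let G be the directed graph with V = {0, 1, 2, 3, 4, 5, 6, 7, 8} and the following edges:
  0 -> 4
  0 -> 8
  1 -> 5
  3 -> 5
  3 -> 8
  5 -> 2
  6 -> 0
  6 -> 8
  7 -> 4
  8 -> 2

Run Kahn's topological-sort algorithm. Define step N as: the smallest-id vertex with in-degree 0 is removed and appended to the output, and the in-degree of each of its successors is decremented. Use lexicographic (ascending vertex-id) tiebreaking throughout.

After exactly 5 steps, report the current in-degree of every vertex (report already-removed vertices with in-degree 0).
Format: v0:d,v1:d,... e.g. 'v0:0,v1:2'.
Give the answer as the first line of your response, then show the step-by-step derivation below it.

v0:0,v1:0,v2:1,v3:0,v4:1,v5:0,v6:0,v7:0,v8:0

step 1: output 1; order=[1]; indeg=(1,0,2,0,2,1,0,0,3)
step 2: output 3; order=[1,3]; indeg=(1,0,2,0,2,0,0,0,2)
step 3: output 5; order=[1,3,5]; indeg=(1,0,1,0,2,0,0,0,2)
step 4: output 6; order=[1,3,5,6]; indeg=(0,0,1,0,2,0,0,0,1)
step 5: output 0; order=[1,3,5,6,0]; indeg=(0,0,1,0,1,0,0,0,0)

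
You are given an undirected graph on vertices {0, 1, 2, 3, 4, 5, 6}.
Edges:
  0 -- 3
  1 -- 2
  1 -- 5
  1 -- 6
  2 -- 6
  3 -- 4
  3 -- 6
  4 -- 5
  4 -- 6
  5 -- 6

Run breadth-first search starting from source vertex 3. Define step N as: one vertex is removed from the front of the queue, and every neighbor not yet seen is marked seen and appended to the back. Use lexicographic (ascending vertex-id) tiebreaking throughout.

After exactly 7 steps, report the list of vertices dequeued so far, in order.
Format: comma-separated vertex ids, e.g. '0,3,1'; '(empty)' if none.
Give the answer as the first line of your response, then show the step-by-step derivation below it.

3,0,4,6,5,1,2

step 1: dequeue 3; queue=[0,4,6]; order=3
step 2: dequeue 0; queue=[4,6]; order=3,0
step 3: dequeue 4; queue=[6,5]; order=3,0,4
step 4: dequeue 6; queue=[5,1,2]; order=3,0,4,6
step 5: dequeue 5; queue=[1,2]; order=3,0,4,6,5
step 6: dequeue 1; queue=[2]; order=3,0,4,6,5,1
step 7: dequeue 2; queue=[(empty)]; order=3,0,4,6,5,1,2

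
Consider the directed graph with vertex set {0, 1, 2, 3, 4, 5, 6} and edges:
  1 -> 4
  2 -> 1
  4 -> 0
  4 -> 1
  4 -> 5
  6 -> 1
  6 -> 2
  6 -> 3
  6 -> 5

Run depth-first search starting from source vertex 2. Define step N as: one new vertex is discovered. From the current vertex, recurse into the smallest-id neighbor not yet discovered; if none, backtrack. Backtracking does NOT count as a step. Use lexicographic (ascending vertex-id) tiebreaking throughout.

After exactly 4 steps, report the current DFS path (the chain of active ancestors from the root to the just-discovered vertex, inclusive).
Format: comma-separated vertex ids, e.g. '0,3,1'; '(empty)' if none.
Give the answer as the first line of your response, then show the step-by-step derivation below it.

2,1,4,0

step 1: discover 2; path=2; order=2
step 2: discover 1; path=2>1; order=2,1
step 3: discover 4; path=2>1>4; order=2,1,4
step 4: discover 0; path=2>1>4>0; order=2,1,4,0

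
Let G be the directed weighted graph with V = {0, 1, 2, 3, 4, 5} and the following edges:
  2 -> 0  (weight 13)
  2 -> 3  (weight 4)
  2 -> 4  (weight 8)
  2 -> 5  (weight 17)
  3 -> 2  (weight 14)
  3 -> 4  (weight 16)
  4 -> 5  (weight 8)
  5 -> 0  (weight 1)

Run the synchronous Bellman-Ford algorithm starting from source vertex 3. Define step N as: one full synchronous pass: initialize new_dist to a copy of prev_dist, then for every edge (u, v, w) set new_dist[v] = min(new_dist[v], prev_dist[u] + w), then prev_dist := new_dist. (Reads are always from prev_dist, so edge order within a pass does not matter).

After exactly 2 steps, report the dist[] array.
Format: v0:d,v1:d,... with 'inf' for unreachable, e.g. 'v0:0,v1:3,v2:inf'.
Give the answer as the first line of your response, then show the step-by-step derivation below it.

v0:27,v1:inf,v2:14,v3:0,v4:16,v5:24

step 1: dist = v0:inf,v1:inf,v2:14,v3:0,v4:16,v5:inf
step 2: dist = v0:27,v1:inf,v2:14,v3:0,v4:16,v5:24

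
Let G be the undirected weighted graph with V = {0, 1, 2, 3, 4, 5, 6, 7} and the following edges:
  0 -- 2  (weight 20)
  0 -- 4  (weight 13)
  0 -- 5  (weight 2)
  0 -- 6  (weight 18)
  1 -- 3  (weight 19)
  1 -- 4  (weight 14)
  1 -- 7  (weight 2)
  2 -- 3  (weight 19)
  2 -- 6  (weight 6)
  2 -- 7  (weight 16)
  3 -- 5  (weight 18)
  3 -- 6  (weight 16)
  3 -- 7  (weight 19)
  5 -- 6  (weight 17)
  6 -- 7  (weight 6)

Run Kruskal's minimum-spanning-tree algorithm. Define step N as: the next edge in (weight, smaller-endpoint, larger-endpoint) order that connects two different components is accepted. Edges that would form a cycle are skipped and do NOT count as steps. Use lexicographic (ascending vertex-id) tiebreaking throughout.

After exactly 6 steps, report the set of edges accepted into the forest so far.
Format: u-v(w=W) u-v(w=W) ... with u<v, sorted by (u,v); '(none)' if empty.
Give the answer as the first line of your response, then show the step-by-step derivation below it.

0-4(w=13) 0-5(w=2) 1-4(w=14) 1-7(w=2) 2-6(w=6) 6-7(w=6)

step 1: add edge 0-5 (w=2); MST = {0-5(w=2)}
step 2: add edge 1-7 (w=2); MST = {0-5(w=2) 1-7(w=2)}
step 3: add edge 2-6 (w=6); MST = {0-5(w=2) 1-7(w=2) 2-6(w=6)}
step 4: add edge 6-7 (w=6); MST = {0-5(w=2) 1-7(w=2) 2-6(w=6) 6-7(w=6)}
step 5: add edge 0-4 (w=13); MST = {0-4(w=13) 0-5(w=2) 1-7(w=2) 2-6(w=6) 6-7(w=6)}
step 6: add edge 1-4 (w=14); MST = {0-4(w=13) 0-5(w=2) 1-4(w=14) 1-7(w=2) 2-6(w=6) 6-7(w=6)}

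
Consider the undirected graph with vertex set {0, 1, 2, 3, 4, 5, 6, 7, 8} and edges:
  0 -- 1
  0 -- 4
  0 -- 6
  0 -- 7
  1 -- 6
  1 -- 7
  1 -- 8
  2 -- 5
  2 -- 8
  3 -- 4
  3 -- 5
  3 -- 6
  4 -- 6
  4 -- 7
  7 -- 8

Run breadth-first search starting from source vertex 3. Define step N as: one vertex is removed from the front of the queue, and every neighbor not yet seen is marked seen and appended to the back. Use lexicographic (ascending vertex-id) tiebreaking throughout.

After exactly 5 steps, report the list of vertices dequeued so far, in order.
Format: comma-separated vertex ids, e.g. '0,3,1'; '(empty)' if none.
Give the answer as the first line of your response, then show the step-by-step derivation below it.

3,4,5,6,0

step 1: dequeue 3; queue=[4,5,6]; order=3
step 2: dequeue 4; queue=[5,6,0,7]; order=3,4
step 3: dequeue 5; queue=[6,0,7,2]; order=3,4,5
step 4: dequeue 6; queue=[0,7,2,1]; order=3,4,5,6
step 5: dequeue 0; queue=[7,2,1]; order=3,4,5,6,0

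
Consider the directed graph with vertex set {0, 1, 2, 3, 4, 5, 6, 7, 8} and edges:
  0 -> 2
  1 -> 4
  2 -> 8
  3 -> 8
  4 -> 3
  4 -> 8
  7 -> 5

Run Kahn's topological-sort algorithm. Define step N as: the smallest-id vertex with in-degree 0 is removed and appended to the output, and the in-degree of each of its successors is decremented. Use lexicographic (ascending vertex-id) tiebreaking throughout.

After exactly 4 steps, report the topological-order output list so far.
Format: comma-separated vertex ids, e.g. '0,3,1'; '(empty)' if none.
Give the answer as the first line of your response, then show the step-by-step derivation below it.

0,1,2,4

step 1: output 0; order=[0]; indeg=(0,0,0,1,1,1,0,0,3)
step 2: output 1; order=[0,1]; indeg=(0,0,0,1,0,1,0,0,3)
step 3: output 2; order=[0,1,2]; indeg=(0,0,0,1,0,1,0,0,2)
step 4: output 4; order=[0,1,2,4]; indeg=(0,0,0,0,0,1,0,0,1)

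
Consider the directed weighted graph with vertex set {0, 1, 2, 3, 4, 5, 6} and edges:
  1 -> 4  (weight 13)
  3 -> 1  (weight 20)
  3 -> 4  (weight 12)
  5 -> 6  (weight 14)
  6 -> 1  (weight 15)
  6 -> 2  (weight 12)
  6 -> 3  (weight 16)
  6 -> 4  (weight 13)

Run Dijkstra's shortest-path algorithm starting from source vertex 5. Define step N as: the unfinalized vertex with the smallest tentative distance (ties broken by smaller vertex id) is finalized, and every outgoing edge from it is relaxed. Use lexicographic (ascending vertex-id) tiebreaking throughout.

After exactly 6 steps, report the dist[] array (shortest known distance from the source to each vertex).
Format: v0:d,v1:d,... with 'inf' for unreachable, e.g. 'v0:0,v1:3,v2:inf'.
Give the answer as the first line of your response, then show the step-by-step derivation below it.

v0:inf,v1:29,v2:26,v3:30,v4:27,v5:0,v6:14

step 1: dist = v0:inf,v1:inf,v2:inf,v3:inf,v4:inf,v5:0,v6:14
step 2: dist = v0:inf,v1:29,v2:26,v3:30,v4:27,v5:0,v6:14
step 3: dist = v0:inf,v1:29,v2:26,v3:30,v4:27,v5:0,v6:14
step 4: dist = v0:inf,v1:29,v2:26,v3:30,v4:27,v5:0,v6:14
step 5: dist = v0:inf,v1:29,v2:26,v3:30,v4:27,v5:0,v6:14
step 6: dist = v0:inf,v1:29,v2:26,v3:30,v4:27,v5:0,v6:14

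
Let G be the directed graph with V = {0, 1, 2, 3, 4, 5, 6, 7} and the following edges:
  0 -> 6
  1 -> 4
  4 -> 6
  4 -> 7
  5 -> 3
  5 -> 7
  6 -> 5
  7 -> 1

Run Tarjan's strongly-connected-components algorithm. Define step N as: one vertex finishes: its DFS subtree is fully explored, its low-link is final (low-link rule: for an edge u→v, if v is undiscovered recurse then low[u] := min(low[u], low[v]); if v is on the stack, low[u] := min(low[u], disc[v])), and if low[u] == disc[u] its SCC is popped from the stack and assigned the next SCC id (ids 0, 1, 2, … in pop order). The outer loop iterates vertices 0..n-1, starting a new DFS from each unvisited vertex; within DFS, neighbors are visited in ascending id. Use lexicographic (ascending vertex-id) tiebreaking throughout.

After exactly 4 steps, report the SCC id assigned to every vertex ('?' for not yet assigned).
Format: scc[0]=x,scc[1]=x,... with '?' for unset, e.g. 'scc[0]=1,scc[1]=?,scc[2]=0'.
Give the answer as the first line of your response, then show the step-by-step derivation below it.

scc[0]=?,scc[1]=?,scc[2]=?,scc[3]=0,scc[4]=?,scc[5]=?,scc[6]=?,scc[7]=?

step 1: low=(low[0]=0,low[1]=?,low[2]=?,low[3]=3,low[4]=?,low[5]=2,low[6]=1,low[7]=?); scc=(scc[0]=?,scc[1]=?,scc[2]=?,scc[3]=0,scc[4]=?,scc[5]=?,scc[6]=?,scc[7]=?)
step 2: low=(low[0]=0,low[1]=5,low[2]=?,low[3]=3,low[4]=1,low[5]=2,low[6]=1,low[7]=4); scc=(scc[0]=?,scc[1]=?,scc[2]=?,scc[3]=0,scc[4]=?,scc[5]=?,scc[6]=?,scc[7]=?)
step 3: low=(low[0]=0,low[1]=1,low[2]=?,low[3]=3,low[4]=1,low[5]=2,low[6]=1,low[7]=4); scc=(scc[0]=?,scc[1]=?,scc[2]=?,scc[3]=0,scc[4]=?,scc[5]=?,scc[6]=?,scc[7]=?)
step 4: low=(low[0]=0,low[1]=1,low[2]=?,low[3]=3,low[4]=1,low[5]=2,low[6]=1,low[7]=1); scc=(scc[0]=?,scc[1]=?,scc[2]=?,scc[3]=0,scc[4]=?,scc[5]=?,scc[6]=?,scc[7]=?)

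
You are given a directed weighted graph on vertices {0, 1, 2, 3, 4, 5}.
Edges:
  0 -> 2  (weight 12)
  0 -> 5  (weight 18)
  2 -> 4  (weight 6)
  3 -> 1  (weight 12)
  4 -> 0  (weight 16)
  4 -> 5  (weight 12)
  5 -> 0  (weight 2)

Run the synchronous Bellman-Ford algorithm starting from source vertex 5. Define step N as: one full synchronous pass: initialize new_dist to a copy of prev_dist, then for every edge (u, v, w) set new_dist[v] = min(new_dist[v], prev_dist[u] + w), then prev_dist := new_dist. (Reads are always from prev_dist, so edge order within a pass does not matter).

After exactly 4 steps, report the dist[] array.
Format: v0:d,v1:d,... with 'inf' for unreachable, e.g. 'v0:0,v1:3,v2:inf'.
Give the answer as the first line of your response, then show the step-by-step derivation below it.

v0:2,v1:inf,v2:14,v3:inf,v4:20,v5:0

step 1: dist = v0:2,v1:inf,v2:inf,v3:inf,v4:inf,v5:0
step 2: dist = v0:2,v1:inf,v2:14,v3:inf,v4:inf,v5:0
step 3: dist = v0:2,v1:inf,v2:14,v3:inf,v4:20,v5:0
step 4: dist = v0:2,v1:inf,v2:14,v3:inf,v4:20,v5:0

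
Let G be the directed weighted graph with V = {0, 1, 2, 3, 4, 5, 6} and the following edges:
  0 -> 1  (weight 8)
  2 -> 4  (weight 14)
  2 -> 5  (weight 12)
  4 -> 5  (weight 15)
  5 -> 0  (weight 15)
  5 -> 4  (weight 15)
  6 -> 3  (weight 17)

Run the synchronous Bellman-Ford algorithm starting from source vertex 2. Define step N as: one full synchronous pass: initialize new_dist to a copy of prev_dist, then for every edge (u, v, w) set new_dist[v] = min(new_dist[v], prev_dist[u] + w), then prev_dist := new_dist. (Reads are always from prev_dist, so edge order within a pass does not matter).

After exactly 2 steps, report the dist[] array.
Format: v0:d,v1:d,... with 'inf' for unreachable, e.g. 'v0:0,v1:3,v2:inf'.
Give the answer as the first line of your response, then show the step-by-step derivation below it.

v0:27,v1:inf,v2:0,v3:inf,v4:14,v5:12,v6:inf

step 1: dist = v0:inf,v1:inf,v2:0,v3:inf,v4:14,v5:12,v6:inf
step 2: dist = v0:27,v1:inf,v2:0,v3:inf,v4:14,v5:12,v6:inf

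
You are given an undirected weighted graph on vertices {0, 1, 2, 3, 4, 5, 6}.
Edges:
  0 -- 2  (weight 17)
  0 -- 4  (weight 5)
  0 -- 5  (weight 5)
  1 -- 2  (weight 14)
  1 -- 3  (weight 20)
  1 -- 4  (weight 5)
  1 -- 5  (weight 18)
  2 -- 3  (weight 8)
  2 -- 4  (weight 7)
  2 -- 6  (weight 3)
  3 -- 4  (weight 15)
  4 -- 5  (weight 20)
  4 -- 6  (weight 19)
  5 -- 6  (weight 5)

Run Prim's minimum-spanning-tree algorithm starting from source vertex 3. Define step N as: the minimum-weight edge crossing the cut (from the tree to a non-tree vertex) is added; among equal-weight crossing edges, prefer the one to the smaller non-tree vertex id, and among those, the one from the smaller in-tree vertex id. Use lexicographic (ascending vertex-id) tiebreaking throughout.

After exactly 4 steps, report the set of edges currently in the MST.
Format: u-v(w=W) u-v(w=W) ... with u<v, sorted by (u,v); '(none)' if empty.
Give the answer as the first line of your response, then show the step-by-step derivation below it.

0-5(w=5) 2-3(w=8) 2-6(w=3) 5-6(w=5)

step 1: add edge 2-3 (w=8); MST = {2-3(w=8)}
step 2: add edge 2-6 (w=3); MST = {2-3(w=8) 2-6(w=3)}
step 3: add edge 5-6 (w=5); MST = {2-3(w=8) 2-6(w=3) 5-6(w=5)}
step 4: add edge 0-5 (w=5); MST = {0-5(w=5) 2-3(w=8) 2-6(w=3) 5-6(w=5)}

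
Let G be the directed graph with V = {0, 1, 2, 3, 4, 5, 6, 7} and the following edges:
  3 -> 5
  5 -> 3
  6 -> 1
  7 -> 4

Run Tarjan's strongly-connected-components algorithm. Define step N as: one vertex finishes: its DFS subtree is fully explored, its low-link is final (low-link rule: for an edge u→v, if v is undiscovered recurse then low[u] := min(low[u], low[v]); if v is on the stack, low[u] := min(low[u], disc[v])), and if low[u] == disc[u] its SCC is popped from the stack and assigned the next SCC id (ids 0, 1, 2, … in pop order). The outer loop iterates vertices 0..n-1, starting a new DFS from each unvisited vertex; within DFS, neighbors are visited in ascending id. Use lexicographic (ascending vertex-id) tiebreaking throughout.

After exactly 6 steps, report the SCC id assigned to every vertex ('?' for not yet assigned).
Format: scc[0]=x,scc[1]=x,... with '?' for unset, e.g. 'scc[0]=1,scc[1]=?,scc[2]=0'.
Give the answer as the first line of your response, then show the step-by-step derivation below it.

scc[0]=0,scc[1]=1,scc[2]=2,scc[3]=3,scc[4]=4,scc[5]=3,scc[6]=?,scc[7]=?

step 1: low=(low[0]=0,low[1]=?,low[2]=?,low[3]=?,low[4]=?,low[5]=?,low[6]=?,low[7]=?); scc=(scc[0]=0,scc[1]=?,scc[2]=?,scc[3]=?,scc[4]=?,scc[5]=?,scc[6]=?,scc[7]=?)
step 2: low=(low[0]=0,low[1]=1,low[2]=?,low[3]=?,low[4]=?,low[5]=?,low[6]=?,low[7]=?); scc=(scc[0]=0,scc[1]=1,scc[2]=?,scc[3]=?,scc[4]=?,scc[5]=?,scc[6]=?,scc[7]=?)
step 3: low=(low[0]=0,low[1]=1,low[2]=2,low[3]=?,low[4]=?,low[5]=?,low[6]=?,low[7]=?); scc=(scc[0]=0,scc[1]=1,scc[2]=2,scc[3]=?,scc[4]=?,scc[5]=?,scc[6]=?,scc[7]=?)
step 4: low=(low[0]=0,low[1]=1,low[2]=2,low[3]=3,low[4]=?,low[5]=3,low[6]=?,low[7]=?); scc=(scc[0]=0,scc[1]=1,scc[2]=2,scc[3]=?,scc[4]=?,scc[5]=?,scc[6]=?,scc[7]=?)
step 5: low=(low[0]=0,low[1]=1,low[2]=2,low[3]=3,low[4]=?,low[5]=3,low[6]=?,low[7]=?); scc=(scc[0]=0,scc[1]=1,scc[2]=2,scc[3]=3,scc[4]=?,scc[5]=3,scc[6]=?,scc[7]=?)
step 6: low=(low[0]=0,low[1]=1,low[2]=2,low[3]=3,low[4]=5,low[5]=3,low[6]=?,low[7]=?); scc=(scc[0]=0,scc[1]=1,scc[2]=2,scc[3]=3,scc[4]=4,scc[5]=3,scc[6]=?,scc[7]=?)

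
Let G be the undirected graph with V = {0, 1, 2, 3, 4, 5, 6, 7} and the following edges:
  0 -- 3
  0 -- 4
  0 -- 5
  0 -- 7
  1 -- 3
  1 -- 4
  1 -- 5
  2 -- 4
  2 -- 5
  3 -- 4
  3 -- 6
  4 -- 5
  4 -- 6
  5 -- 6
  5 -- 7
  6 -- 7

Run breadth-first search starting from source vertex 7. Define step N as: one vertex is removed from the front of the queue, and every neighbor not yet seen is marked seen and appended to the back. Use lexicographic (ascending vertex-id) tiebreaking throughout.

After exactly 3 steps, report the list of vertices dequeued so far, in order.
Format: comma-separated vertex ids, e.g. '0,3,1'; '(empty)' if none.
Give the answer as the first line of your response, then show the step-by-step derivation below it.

7,0,5

step 1: dequeue 7; queue=[0,5,6]; order=7
step 2: dequeue 0; queue=[5,6,3,4]; order=7,0
step 3: dequeue 5; queue=[6,3,4,1,2]; order=7,0,5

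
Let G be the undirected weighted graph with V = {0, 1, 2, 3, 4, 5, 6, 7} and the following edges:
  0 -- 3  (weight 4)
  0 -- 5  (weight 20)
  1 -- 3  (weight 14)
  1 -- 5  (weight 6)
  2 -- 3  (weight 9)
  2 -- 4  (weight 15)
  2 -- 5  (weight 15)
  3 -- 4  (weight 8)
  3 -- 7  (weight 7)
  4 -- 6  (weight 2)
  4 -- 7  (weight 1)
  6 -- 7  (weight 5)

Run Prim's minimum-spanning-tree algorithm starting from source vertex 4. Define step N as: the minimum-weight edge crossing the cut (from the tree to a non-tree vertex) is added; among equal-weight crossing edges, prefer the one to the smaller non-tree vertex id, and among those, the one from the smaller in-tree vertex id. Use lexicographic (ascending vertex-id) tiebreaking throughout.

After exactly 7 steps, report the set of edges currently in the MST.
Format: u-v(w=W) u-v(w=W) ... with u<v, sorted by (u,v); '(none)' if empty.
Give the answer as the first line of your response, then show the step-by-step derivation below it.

0-3(w=4) 1-3(w=14) 1-5(w=6) 2-3(w=9) 3-7(w=7) 4-6(w=2) 4-7(w=1)

step 1: add edge 4-7 (w=1); MST = {4-7(w=1)}
step 2: add edge 4-6 (w=2); MST = {4-6(w=2) 4-7(w=1)}
step 3: add edge 3-7 (w=7); MST = {3-7(w=7) 4-6(w=2) 4-7(w=1)}
step 4: add edge 0-3 (w=4); MST = {0-3(w=4) 3-7(w=7) 4-6(w=2) 4-7(w=1)}
step 5: add edge 2-3 (w=9); MST = {0-3(w=4) 2-3(w=9) 3-7(w=7) 4-6(w=2) 4-7(w=1)}
step 6: add edge 1-3 (w=14); MST = {0-3(w=4) 1-3(w=14) 2-3(w=9) 3-7(w=7) 4-6(w=2) 4-7(w=1)}
step 7: add edge 1-5 (w=6); MST = {0-3(w=4) 1-3(w=14) 1-5(w=6) 2-3(w=9) 3-7(w=7) 4-6(w=2) 4-7(w=1)}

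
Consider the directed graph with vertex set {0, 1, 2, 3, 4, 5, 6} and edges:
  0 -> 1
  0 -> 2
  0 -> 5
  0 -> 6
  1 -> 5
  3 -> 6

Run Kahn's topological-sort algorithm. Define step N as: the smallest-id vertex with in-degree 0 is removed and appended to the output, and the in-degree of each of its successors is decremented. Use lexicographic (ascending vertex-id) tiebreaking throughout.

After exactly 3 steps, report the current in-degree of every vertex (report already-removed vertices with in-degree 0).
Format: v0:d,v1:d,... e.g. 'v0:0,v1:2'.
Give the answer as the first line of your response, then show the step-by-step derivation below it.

v0:0,v1:0,v2:0,v3:0,v4:0,v5:0,v6:1

step 1: output 0; order=[0]; indeg=(0,0,0,0,0,1,1)
step 2: output 1; order=[0,1]; indeg=(0,0,0,0,0,0,1)
step 3: output 2; order=[0,1,2]; indeg=(0,0,0,0,0,0,1)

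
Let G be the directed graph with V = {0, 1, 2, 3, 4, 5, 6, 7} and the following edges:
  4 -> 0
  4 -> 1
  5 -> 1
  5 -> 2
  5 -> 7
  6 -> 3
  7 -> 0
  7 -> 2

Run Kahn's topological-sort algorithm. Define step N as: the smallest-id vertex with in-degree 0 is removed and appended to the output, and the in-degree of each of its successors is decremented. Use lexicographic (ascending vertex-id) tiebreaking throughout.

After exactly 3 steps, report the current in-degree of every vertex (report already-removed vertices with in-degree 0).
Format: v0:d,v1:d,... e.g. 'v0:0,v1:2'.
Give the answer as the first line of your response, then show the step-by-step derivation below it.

v0:1,v1:0,v2:1,v3:1,v4:0,v5:0,v6:0,v7:0

step 1: output 4; order=[4]; indeg=(1,1,2,1,0,0,0,1)
step 2: output 5; order=[4,5]; indeg=(1,0,1,1,0,0,0,0)
step 3: output 1; order=[4,5,1]; indeg=(1,0,1,1,0,0,0,0)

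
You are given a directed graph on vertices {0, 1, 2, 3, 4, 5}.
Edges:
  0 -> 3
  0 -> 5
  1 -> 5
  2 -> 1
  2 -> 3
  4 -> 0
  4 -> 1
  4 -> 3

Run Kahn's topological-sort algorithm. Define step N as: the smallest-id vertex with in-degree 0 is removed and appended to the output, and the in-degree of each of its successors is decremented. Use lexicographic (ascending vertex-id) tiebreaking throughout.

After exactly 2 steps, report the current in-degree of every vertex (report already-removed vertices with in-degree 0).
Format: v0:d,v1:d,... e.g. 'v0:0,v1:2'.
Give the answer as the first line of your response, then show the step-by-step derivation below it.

v0:0,v1:0,v2:0,v3:1,v4:0,v5:2

step 1: output 2; order=[2]; indeg=(1,1,0,2,0,2)
step 2: output 4; order=[2,4]; indeg=(0,0,0,1,0,2)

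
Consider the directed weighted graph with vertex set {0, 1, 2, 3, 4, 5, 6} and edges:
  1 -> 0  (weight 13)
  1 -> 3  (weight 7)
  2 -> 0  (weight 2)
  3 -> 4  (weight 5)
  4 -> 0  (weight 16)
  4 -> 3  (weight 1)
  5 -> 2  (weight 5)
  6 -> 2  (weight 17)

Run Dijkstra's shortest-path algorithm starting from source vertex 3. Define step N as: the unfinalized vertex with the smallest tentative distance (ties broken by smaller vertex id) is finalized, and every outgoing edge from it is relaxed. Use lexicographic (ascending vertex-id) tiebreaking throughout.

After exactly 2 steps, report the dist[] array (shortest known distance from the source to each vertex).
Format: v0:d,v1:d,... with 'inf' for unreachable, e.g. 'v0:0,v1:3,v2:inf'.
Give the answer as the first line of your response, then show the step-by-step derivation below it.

v0:21,v1:inf,v2:inf,v3:0,v4:5,v5:inf,v6:inf

step 1: dist = v0:inf,v1:inf,v2:inf,v3:0,v4:5,v5:inf,v6:inf
step 2: dist = v0:21,v1:inf,v2:inf,v3:0,v4:5,v5:inf,v6:inf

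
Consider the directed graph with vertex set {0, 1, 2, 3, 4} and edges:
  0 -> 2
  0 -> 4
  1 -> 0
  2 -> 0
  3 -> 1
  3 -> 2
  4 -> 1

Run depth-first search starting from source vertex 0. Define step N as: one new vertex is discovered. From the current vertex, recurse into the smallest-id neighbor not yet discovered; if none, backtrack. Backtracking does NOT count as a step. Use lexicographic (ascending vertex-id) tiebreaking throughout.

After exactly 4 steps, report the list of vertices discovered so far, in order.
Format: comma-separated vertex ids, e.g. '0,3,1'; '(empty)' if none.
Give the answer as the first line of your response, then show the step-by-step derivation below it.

0,2,4,1

step 1: discover 0; path=0; order=0
step 2: discover 2; path=0>2; order=0,2
step 3: discover 4; path=0>4; order=0,2,4
step 4: discover 1; path=0>4>1; order=0,2,4,1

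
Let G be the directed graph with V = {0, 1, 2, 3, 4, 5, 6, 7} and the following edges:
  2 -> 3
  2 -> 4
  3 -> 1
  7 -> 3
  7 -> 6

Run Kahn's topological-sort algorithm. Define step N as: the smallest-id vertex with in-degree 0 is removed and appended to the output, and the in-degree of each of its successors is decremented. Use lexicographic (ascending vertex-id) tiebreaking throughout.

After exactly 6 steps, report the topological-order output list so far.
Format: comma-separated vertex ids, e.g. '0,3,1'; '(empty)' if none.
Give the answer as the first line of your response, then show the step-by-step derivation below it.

0,2,4,5,7,3

step 1: output 0; order=[0]; indeg=(0,1,0,2,1,0,1,0)
step 2: output 2; order=[0,2]; indeg=(0,1,0,1,0,0,1,0)
step 3: output 4; order=[0,2,4]; indeg=(0,1,0,1,0,0,1,0)
step 4: output 5; order=[0,2,4,5]; indeg=(0,1,0,1,0,0,1,0)
step 5: output 7; order=[0,2,4,5,7]; indeg=(0,1,0,0,0,0,0,0)
step 6: output 3; order=[0,2,4,5,7,3]; indeg=(0,0,0,0,0,0,0,0)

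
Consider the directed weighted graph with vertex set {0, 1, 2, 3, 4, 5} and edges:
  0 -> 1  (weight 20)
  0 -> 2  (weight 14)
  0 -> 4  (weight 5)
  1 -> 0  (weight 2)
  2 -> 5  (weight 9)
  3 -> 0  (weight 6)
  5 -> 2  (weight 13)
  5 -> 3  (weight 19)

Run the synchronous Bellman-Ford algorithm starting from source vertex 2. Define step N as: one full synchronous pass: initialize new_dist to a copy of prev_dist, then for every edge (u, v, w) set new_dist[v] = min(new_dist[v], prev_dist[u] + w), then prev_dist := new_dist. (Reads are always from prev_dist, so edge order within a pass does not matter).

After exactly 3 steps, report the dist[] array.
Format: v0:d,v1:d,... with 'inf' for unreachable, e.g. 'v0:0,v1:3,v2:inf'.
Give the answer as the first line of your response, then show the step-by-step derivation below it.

v0:34,v1:inf,v2:0,v3:28,v4:inf,v5:9

step 1: dist = v0:inf,v1:inf,v2:0,v3:inf,v4:inf,v5:9
step 2: dist = v0:inf,v1:inf,v2:0,v3:28,v4:inf,v5:9
step 3: dist = v0:34,v1:inf,v2:0,v3:28,v4:inf,v5:9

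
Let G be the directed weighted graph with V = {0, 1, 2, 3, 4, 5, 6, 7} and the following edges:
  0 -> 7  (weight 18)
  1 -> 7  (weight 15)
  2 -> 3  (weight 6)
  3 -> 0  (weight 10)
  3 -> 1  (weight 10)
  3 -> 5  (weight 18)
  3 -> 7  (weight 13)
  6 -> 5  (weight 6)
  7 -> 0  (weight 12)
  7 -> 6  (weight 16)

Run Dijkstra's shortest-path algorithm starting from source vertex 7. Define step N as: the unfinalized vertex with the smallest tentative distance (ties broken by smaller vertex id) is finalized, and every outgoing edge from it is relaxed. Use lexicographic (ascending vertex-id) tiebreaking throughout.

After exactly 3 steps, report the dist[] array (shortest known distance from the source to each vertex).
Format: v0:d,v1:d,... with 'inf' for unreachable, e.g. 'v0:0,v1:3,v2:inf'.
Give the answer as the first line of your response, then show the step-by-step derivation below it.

v0:12,v1:inf,v2:inf,v3:inf,v4:inf,v5:22,v6:16,v7:0

step 1: dist = v0:12,v1:inf,v2:inf,v3:inf,v4:inf,v5:inf,v6:16,v7:0
step 2: dist = v0:12,v1:inf,v2:inf,v3:inf,v4:inf,v5:inf,v6:16,v7:0
step 3: dist = v0:12,v1:inf,v2:inf,v3:inf,v4:inf,v5:22,v6:16,v7:0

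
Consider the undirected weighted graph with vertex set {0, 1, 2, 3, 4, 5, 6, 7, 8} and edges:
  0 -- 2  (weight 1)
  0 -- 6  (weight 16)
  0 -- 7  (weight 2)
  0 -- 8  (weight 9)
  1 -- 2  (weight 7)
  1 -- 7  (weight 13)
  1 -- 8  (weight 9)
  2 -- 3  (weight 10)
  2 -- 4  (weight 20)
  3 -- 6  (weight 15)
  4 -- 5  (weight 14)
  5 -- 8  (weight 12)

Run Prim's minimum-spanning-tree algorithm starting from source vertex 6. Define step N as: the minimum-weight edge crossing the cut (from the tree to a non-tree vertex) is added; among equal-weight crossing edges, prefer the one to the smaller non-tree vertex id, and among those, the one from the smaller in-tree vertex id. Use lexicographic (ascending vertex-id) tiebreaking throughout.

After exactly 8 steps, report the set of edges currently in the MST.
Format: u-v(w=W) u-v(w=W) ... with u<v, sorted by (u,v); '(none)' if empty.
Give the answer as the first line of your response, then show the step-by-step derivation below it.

0-2(w=1) 0-7(w=2) 0-8(w=9) 1-2(w=7) 2-3(w=10) 3-6(w=15) 4-5(w=14) 5-8(w=12)

step 1: add edge 3-6 (w=15); MST = {3-6(w=15)}
step 2: add edge 2-3 (w=10); MST = {2-3(w=10) 3-6(w=15)}
step 3: add edge 0-2 (w=1); MST = {0-2(w=1) 2-3(w=10) 3-6(w=15)}
step 4: add edge 0-7 (w=2); MST = {0-2(w=1) 0-7(w=2) 2-3(w=10) 3-6(w=15)}
step 5: add edge 1-2 (w=7); MST = {0-2(w=1) 0-7(w=2) 1-2(w=7) 2-3(w=10) 3-6(w=15)}
step 6: add edge 0-8 (w=9); MST = {0-2(w=1) 0-7(w=2) 0-8(w=9) 1-2(w=7) 2-3(w=10) 3-6(w=15)}
step 7: add edge 5-8 (w=12); MST = {0-2(w=1) 0-7(w=2) 0-8(w=9) 1-2(w=7) 2-3(w=10) 3-6(w=15) 5-8(w=12)}
step 8: add edge 4-5 (w=14); MST = {0-2(w=1) 0-7(w=2) 0-8(w=9) 1-2(w=7) 2-3(w=10) 3-6(w=15) 4-5(w=14) 5-8(w=12)}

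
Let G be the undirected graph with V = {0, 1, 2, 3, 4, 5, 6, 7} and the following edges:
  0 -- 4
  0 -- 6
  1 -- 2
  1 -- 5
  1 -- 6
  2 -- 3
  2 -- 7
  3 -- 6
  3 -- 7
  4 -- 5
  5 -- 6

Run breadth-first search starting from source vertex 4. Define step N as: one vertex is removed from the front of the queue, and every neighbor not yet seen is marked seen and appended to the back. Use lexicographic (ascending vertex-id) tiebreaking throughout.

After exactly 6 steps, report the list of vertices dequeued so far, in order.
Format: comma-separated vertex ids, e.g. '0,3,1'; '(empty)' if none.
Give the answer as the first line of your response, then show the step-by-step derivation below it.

4,0,5,6,1,3

step 1: dequeue 4; queue=[0,5]; order=4
step 2: dequeue 0; queue=[5,6]; order=4,0
step 3: dequeue 5; queue=[6,1]; order=4,0,5
step 4: dequeue 6; queue=[1,3]; order=4,0,5,6
step 5: dequeue 1; queue=[3,2]; order=4,0,5,6,1
step 6: dequeue 3; queue=[2,7]; order=4,0,5,6,1,3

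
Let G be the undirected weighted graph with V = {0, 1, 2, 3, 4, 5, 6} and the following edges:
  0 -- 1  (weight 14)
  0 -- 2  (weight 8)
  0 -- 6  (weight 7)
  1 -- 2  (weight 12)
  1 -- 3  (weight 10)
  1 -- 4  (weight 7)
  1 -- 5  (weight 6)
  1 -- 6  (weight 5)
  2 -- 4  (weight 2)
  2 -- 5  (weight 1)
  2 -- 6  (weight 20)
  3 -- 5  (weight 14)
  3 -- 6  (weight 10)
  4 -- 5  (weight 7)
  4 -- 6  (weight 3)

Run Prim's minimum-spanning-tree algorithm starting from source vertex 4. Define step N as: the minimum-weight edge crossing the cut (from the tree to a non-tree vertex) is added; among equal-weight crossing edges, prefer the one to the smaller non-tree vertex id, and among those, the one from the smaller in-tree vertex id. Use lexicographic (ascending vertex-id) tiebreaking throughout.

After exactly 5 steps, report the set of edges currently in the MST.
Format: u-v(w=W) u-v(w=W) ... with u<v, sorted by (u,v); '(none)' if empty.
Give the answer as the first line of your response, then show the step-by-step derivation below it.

0-6(w=7) 1-6(w=5) 2-4(w=2) 2-5(w=1) 4-6(w=3)

step 1: add edge 2-4 (w=2); MST = {2-4(w=2)}
step 2: add edge 2-5 (w=1); MST = {2-4(w=2) 2-5(w=1)}
step 3: add edge 4-6 (w=3); MST = {2-4(w=2) 2-5(w=1) 4-6(w=3)}
step 4: add edge 1-6 (w=5); MST = {1-6(w=5) 2-4(w=2) 2-5(w=1) 4-6(w=3)}
step 5: add edge 0-6 (w=7); MST = {0-6(w=7) 1-6(w=5) 2-4(w=2) 2-5(w=1) 4-6(w=3)}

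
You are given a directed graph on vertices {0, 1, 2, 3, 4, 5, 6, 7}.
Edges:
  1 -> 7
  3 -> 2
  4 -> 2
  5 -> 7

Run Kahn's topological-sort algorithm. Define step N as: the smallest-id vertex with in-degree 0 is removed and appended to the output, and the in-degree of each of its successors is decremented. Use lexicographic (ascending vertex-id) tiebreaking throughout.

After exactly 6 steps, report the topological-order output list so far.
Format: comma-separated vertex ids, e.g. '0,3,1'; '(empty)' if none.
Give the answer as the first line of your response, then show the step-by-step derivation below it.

0,1,3,4,2,5

step 1: output 0; order=[0]; indeg=(0,0,2,0,0,0,0,2)
step 2: output 1; order=[0,1]; indeg=(0,0,2,0,0,0,0,1)
step 3: output 3; order=[0,1,3]; indeg=(0,0,1,0,0,0,0,1)
step 4: output 4; order=[0,1,3,4]; indeg=(0,0,0,0,0,0,0,1)
step 5: output 2; order=[0,1,3,4,2]; indeg=(0,0,0,0,0,0,0,1)
step 6: output 5; order=[0,1,3,4,2,5]; indeg=(0,0,0,0,0,0,0,0)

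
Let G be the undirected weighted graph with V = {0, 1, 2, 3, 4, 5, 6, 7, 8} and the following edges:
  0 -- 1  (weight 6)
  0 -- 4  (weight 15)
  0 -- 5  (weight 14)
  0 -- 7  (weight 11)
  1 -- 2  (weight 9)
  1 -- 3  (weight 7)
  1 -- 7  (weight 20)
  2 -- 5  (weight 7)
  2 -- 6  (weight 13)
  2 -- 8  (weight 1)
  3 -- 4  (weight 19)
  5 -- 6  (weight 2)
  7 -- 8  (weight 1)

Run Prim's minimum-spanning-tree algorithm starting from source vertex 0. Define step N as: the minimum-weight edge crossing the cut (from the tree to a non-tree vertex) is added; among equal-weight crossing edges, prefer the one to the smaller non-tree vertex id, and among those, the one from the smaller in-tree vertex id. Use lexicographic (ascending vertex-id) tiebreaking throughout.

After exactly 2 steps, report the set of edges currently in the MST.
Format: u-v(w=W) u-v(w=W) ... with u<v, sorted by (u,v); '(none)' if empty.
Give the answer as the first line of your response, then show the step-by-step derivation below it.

0-1(w=6) 1-3(w=7)

step 1: add edge 0-1 (w=6); MST = {0-1(w=6)}
step 2: add edge 1-3 (w=7); MST = {0-1(w=6) 1-3(w=7)}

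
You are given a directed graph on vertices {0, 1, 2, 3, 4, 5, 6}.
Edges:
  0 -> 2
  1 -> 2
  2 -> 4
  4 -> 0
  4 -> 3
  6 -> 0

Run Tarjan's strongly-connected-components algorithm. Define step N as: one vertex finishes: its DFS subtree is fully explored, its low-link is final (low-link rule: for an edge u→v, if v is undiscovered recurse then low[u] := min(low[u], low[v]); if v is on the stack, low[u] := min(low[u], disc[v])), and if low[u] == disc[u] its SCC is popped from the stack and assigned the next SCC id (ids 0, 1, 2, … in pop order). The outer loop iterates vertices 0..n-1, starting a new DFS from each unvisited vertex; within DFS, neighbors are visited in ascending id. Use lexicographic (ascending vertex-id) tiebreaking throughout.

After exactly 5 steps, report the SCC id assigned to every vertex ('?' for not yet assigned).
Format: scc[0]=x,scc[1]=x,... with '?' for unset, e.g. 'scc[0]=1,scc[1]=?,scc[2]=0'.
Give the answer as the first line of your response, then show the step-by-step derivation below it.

scc[0]=1,scc[1]=2,scc[2]=1,scc[3]=0,scc[4]=1,scc[5]=?,scc[6]=?

step 1: low=(low[0]=0,low[1]=?,low[2]=1,low[3]=3,low[4]=0,low[5]=?,low[6]=?); scc=(scc[0]=?,scc[1]=?,scc[2]=?,scc[3]=0,scc[4]=?,scc[5]=?,scc[6]=?)
step 2: low=(low[0]=0,low[1]=?,low[2]=1,low[3]=3,low[4]=0,low[5]=?,low[6]=?); scc=(scc[0]=?,scc[1]=?,scc[2]=?,scc[3]=0,scc[4]=?,scc[5]=?,scc[6]=?)
step 3: low=(low[0]=0,low[1]=?,low[2]=0,low[3]=3,low[4]=0,low[5]=?,low[6]=?); scc=(scc[0]=?,scc[1]=?,scc[2]=?,scc[3]=0,scc[4]=?,scc[5]=?,scc[6]=?)
step 4: low=(low[0]=0,low[1]=?,low[2]=0,low[3]=3,low[4]=0,low[5]=?,low[6]=?); scc=(scc[0]=1,scc[1]=?,scc[2]=1,scc[3]=0,scc[4]=1,scc[5]=?,scc[6]=?)
step 5: low=(low[0]=0,low[1]=4,low[2]=0,low[3]=3,low[4]=0,low[5]=?,low[6]=?); scc=(scc[0]=1,scc[1]=2,scc[2]=1,scc[3]=0,scc[4]=1,scc[5]=?,scc[6]=?)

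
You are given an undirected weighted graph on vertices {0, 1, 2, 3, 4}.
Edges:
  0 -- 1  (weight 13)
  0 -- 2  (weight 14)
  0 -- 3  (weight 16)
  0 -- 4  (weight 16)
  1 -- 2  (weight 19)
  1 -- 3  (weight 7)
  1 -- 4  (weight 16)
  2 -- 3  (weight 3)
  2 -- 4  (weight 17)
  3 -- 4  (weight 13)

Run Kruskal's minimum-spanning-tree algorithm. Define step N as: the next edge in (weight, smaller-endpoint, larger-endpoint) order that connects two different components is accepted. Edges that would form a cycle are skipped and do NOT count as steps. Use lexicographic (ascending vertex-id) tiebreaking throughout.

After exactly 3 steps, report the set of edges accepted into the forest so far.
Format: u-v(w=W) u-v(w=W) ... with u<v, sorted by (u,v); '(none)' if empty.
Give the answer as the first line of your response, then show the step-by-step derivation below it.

0-1(w=13) 1-3(w=7) 2-3(w=3)

step 1: add edge 2-3 (w=3); MST = {2-3(w=3)}
step 2: add edge 1-3 (w=7); MST = {1-3(w=7) 2-3(w=3)}
step 3: add edge 0-1 (w=13); MST = {0-1(w=13) 1-3(w=7) 2-3(w=3)}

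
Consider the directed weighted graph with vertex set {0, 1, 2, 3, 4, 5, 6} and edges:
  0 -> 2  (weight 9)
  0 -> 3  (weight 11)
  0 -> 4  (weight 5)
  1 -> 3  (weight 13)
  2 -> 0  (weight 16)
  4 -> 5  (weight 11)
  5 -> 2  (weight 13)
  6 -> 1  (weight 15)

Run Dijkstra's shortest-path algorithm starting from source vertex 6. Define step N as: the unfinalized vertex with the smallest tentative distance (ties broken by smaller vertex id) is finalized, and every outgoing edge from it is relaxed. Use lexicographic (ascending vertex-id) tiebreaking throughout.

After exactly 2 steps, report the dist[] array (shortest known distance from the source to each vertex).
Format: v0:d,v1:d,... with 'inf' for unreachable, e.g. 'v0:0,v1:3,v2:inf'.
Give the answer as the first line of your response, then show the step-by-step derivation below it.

v0:inf,v1:15,v2:inf,v3:28,v4:inf,v5:inf,v6:0

step 1: dist = v0:inf,v1:15,v2:inf,v3:inf,v4:inf,v5:inf,v6:0
step 2: dist = v0:inf,v1:15,v2:inf,v3:28,v4:inf,v5:inf,v6:0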